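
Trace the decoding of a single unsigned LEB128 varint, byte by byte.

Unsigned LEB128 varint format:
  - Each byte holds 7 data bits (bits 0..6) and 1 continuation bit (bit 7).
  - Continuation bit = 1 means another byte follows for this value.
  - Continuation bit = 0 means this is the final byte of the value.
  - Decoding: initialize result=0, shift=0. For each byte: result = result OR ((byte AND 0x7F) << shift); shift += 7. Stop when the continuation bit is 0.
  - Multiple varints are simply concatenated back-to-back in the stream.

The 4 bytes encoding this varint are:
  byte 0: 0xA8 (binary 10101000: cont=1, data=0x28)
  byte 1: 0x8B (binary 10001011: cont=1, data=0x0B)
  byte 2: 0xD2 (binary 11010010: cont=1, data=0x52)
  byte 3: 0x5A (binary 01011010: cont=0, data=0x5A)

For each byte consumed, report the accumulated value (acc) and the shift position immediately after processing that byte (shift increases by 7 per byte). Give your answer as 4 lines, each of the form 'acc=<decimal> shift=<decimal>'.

byte 0=0xA8: payload=0x28=40, contrib = 40<<0 = 40; acc -> 40, shift -> 7
byte 1=0x8B: payload=0x0B=11, contrib = 11<<7 = 1408; acc -> 1448, shift -> 14
byte 2=0xD2: payload=0x52=82, contrib = 82<<14 = 1343488; acc -> 1344936, shift -> 21
byte 3=0x5A: payload=0x5A=90, contrib = 90<<21 = 188743680; acc -> 190088616, shift -> 28

Answer: acc=40 shift=7
acc=1448 shift=14
acc=1344936 shift=21
acc=190088616 shift=28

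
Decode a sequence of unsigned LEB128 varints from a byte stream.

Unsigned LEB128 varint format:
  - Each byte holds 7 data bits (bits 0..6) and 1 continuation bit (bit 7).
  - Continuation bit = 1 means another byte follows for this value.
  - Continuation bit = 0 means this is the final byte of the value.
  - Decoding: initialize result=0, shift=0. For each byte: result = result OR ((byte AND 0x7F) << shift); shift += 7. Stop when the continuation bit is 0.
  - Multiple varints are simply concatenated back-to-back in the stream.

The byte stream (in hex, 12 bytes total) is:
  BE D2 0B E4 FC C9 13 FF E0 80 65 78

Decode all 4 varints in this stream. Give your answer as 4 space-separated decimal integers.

Answer: 190782 41057892 211824767 120

Derivation:
  byte[0]=0xBE cont=1 payload=0x3E=62: acc |= 62<<0 -> acc=62 shift=7
  byte[1]=0xD2 cont=1 payload=0x52=82: acc |= 82<<7 -> acc=10558 shift=14
  byte[2]=0x0B cont=0 payload=0x0B=11: acc |= 11<<14 -> acc=190782 shift=21 [end]
Varint 1: bytes[0:3] = BE D2 0B -> value 190782 (3 byte(s))
  byte[3]=0xE4 cont=1 payload=0x64=100: acc |= 100<<0 -> acc=100 shift=7
  byte[4]=0xFC cont=1 payload=0x7C=124: acc |= 124<<7 -> acc=15972 shift=14
  byte[5]=0xC9 cont=1 payload=0x49=73: acc |= 73<<14 -> acc=1212004 shift=21
  byte[6]=0x13 cont=0 payload=0x13=19: acc |= 19<<21 -> acc=41057892 shift=28 [end]
Varint 2: bytes[3:7] = E4 FC C9 13 -> value 41057892 (4 byte(s))
  byte[7]=0xFF cont=1 payload=0x7F=127: acc |= 127<<0 -> acc=127 shift=7
  byte[8]=0xE0 cont=1 payload=0x60=96: acc |= 96<<7 -> acc=12415 shift=14
  byte[9]=0x80 cont=1 payload=0x00=0: acc |= 0<<14 -> acc=12415 shift=21
  byte[10]=0x65 cont=0 payload=0x65=101: acc |= 101<<21 -> acc=211824767 shift=28 [end]
Varint 3: bytes[7:11] = FF E0 80 65 -> value 211824767 (4 byte(s))
  byte[11]=0x78 cont=0 payload=0x78=120: acc |= 120<<0 -> acc=120 shift=7 [end]
Varint 4: bytes[11:12] = 78 -> value 120 (1 byte(s))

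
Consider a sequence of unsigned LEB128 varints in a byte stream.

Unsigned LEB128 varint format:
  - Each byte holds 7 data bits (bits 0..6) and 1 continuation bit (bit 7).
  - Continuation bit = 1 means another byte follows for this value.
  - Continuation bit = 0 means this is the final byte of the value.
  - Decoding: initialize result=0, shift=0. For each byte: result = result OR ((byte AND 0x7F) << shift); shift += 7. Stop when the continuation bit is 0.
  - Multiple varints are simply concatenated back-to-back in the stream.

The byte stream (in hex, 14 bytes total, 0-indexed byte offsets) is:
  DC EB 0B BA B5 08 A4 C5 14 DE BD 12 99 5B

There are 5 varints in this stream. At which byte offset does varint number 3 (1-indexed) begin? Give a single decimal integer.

Answer: 6

Derivation:
  byte[0]=0xDC cont=1 payload=0x5C=92: acc |= 92<<0 -> acc=92 shift=7
  byte[1]=0xEB cont=1 payload=0x6B=107: acc |= 107<<7 -> acc=13788 shift=14
  byte[2]=0x0B cont=0 payload=0x0B=11: acc |= 11<<14 -> acc=194012 shift=21 [end]
Varint 1: bytes[0:3] = DC EB 0B -> value 194012 (3 byte(s))
  byte[3]=0xBA cont=1 payload=0x3A=58: acc |= 58<<0 -> acc=58 shift=7
  byte[4]=0xB5 cont=1 payload=0x35=53: acc |= 53<<7 -> acc=6842 shift=14
  byte[5]=0x08 cont=0 payload=0x08=8: acc |= 8<<14 -> acc=137914 shift=21 [end]
Varint 2: bytes[3:6] = BA B5 08 -> value 137914 (3 byte(s))
  byte[6]=0xA4 cont=1 payload=0x24=36: acc |= 36<<0 -> acc=36 shift=7
  byte[7]=0xC5 cont=1 payload=0x45=69: acc |= 69<<7 -> acc=8868 shift=14
  byte[8]=0x14 cont=0 payload=0x14=20: acc |= 20<<14 -> acc=336548 shift=21 [end]
Varint 3: bytes[6:9] = A4 C5 14 -> value 336548 (3 byte(s))
  byte[9]=0xDE cont=1 payload=0x5E=94: acc |= 94<<0 -> acc=94 shift=7
  byte[10]=0xBD cont=1 payload=0x3D=61: acc |= 61<<7 -> acc=7902 shift=14
  byte[11]=0x12 cont=0 payload=0x12=18: acc |= 18<<14 -> acc=302814 shift=21 [end]
Varint 4: bytes[9:12] = DE BD 12 -> value 302814 (3 byte(s))
  byte[12]=0x99 cont=1 payload=0x19=25: acc |= 25<<0 -> acc=25 shift=7
  byte[13]=0x5B cont=0 payload=0x5B=91: acc |= 91<<7 -> acc=11673 shift=14 [end]
Varint 5: bytes[12:14] = 99 5B -> value 11673 (2 byte(s))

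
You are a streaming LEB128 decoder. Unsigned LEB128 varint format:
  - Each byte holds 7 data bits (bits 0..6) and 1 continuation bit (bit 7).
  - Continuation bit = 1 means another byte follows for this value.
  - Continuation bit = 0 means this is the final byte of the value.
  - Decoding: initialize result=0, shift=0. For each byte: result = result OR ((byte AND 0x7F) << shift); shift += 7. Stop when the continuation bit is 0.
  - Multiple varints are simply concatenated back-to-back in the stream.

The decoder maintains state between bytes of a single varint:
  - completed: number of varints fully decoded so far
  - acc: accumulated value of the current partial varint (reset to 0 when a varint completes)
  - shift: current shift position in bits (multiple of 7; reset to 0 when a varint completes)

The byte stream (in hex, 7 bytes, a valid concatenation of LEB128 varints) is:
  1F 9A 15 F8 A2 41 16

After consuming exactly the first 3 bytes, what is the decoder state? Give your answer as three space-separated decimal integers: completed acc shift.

Answer: 2 0 0

Derivation:
byte[0]=0x1F cont=0 payload=0x1F: varint #1 complete (value=31); reset -> completed=1 acc=0 shift=0
byte[1]=0x9A cont=1 payload=0x1A: acc |= 26<<0 -> completed=1 acc=26 shift=7
byte[2]=0x15 cont=0 payload=0x15: varint #2 complete (value=2714); reset -> completed=2 acc=0 shift=0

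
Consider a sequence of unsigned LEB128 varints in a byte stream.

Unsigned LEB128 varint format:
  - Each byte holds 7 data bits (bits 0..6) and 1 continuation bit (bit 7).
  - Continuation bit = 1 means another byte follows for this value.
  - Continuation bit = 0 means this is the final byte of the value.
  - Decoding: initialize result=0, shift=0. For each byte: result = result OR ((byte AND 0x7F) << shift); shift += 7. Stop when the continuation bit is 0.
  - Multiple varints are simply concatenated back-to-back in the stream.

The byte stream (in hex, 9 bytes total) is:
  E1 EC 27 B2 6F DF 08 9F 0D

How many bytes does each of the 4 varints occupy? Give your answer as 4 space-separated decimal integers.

  byte[0]=0xE1 cont=1 payload=0x61=97: acc |= 97<<0 -> acc=97 shift=7
  byte[1]=0xEC cont=1 payload=0x6C=108: acc |= 108<<7 -> acc=13921 shift=14
  byte[2]=0x27 cont=0 payload=0x27=39: acc |= 39<<14 -> acc=652897 shift=21 [end]
Varint 1: bytes[0:3] = E1 EC 27 -> value 652897 (3 byte(s))
  byte[3]=0xB2 cont=1 payload=0x32=50: acc |= 50<<0 -> acc=50 shift=7
  byte[4]=0x6F cont=0 payload=0x6F=111: acc |= 111<<7 -> acc=14258 shift=14 [end]
Varint 2: bytes[3:5] = B2 6F -> value 14258 (2 byte(s))
  byte[5]=0xDF cont=1 payload=0x5F=95: acc |= 95<<0 -> acc=95 shift=7
  byte[6]=0x08 cont=0 payload=0x08=8: acc |= 8<<7 -> acc=1119 shift=14 [end]
Varint 3: bytes[5:7] = DF 08 -> value 1119 (2 byte(s))
  byte[7]=0x9F cont=1 payload=0x1F=31: acc |= 31<<0 -> acc=31 shift=7
  byte[8]=0x0D cont=0 payload=0x0D=13: acc |= 13<<7 -> acc=1695 shift=14 [end]
Varint 4: bytes[7:9] = 9F 0D -> value 1695 (2 byte(s))

Answer: 3 2 2 2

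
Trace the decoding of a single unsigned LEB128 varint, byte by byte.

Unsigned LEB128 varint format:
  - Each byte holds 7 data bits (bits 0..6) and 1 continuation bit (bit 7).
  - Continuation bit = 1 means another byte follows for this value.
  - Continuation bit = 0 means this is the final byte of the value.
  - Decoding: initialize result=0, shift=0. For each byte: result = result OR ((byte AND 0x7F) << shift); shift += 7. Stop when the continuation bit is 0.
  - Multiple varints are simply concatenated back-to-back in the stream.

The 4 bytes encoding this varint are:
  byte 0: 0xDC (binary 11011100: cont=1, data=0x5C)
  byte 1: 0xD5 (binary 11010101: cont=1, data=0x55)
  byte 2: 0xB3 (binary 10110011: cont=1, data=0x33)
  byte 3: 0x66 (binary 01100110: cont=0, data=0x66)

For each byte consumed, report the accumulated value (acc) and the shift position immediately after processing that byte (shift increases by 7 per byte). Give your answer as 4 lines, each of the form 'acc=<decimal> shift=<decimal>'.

Answer: acc=92 shift=7
acc=10972 shift=14
acc=846556 shift=21
acc=214756060 shift=28

Derivation:
byte 0=0xDC: payload=0x5C=92, contrib = 92<<0 = 92; acc -> 92, shift -> 7
byte 1=0xD5: payload=0x55=85, contrib = 85<<7 = 10880; acc -> 10972, shift -> 14
byte 2=0xB3: payload=0x33=51, contrib = 51<<14 = 835584; acc -> 846556, shift -> 21
byte 3=0x66: payload=0x66=102, contrib = 102<<21 = 213909504; acc -> 214756060, shift -> 28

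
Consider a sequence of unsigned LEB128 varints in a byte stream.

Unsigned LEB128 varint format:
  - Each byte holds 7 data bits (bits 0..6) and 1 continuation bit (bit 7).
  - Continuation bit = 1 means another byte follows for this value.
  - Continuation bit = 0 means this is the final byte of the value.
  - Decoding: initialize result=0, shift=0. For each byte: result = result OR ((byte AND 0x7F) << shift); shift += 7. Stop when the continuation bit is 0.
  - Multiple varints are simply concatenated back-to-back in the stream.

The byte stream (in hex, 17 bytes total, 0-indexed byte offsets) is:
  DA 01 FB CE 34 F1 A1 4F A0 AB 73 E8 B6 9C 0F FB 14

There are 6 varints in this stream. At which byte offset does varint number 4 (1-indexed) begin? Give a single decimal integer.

  byte[0]=0xDA cont=1 payload=0x5A=90: acc |= 90<<0 -> acc=90 shift=7
  byte[1]=0x01 cont=0 payload=0x01=1: acc |= 1<<7 -> acc=218 shift=14 [end]
Varint 1: bytes[0:2] = DA 01 -> value 218 (2 byte(s))
  byte[2]=0xFB cont=1 payload=0x7B=123: acc |= 123<<0 -> acc=123 shift=7
  byte[3]=0xCE cont=1 payload=0x4E=78: acc |= 78<<7 -> acc=10107 shift=14
  byte[4]=0x34 cont=0 payload=0x34=52: acc |= 52<<14 -> acc=862075 shift=21 [end]
Varint 2: bytes[2:5] = FB CE 34 -> value 862075 (3 byte(s))
  byte[5]=0xF1 cont=1 payload=0x71=113: acc |= 113<<0 -> acc=113 shift=7
  byte[6]=0xA1 cont=1 payload=0x21=33: acc |= 33<<7 -> acc=4337 shift=14
  byte[7]=0x4F cont=0 payload=0x4F=79: acc |= 79<<14 -> acc=1298673 shift=21 [end]
Varint 3: bytes[5:8] = F1 A1 4F -> value 1298673 (3 byte(s))
  byte[8]=0xA0 cont=1 payload=0x20=32: acc |= 32<<0 -> acc=32 shift=7
  byte[9]=0xAB cont=1 payload=0x2B=43: acc |= 43<<7 -> acc=5536 shift=14
  byte[10]=0x73 cont=0 payload=0x73=115: acc |= 115<<14 -> acc=1889696 shift=21 [end]
Varint 4: bytes[8:11] = A0 AB 73 -> value 1889696 (3 byte(s))
  byte[11]=0xE8 cont=1 payload=0x68=104: acc |= 104<<0 -> acc=104 shift=7
  byte[12]=0xB6 cont=1 payload=0x36=54: acc |= 54<<7 -> acc=7016 shift=14
  byte[13]=0x9C cont=1 payload=0x1C=28: acc |= 28<<14 -> acc=465768 shift=21
  byte[14]=0x0F cont=0 payload=0x0F=15: acc |= 15<<21 -> acc=31923048 shift=28 [end]
Varint 5: bytes[11:15] = E8 B6 9C 0F -> value 31923048 (4 byte(s))
  byte[15]=0xFB cont=1 payload=0x7B=123: acc |= 123<<0 -> acc=123 shift=7
  byte[16]=0x14 cont=0 payload=0x14=20: acc |= 20<<7 -> acc=2683 shift=14 [end]
Varint 6: bytes[15:17] = FB 14 -> value 2683 (2 byte(s))

Answer: 8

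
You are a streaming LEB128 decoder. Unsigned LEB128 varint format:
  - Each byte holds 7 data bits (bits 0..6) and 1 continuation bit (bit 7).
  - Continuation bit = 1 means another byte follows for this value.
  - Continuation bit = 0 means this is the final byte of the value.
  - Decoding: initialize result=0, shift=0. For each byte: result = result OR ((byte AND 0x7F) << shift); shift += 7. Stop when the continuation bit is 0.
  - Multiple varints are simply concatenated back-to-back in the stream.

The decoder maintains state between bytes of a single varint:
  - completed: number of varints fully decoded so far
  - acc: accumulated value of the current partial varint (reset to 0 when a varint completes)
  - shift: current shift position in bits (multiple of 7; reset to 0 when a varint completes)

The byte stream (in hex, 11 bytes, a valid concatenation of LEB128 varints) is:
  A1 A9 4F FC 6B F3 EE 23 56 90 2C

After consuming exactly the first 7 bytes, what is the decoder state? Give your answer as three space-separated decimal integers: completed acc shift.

Answer: 2 14195 14

Derivation:
byte[0]=0xA1 cont=1 payload=0x21: acc |= 33<<0 -> completed=0 acc=33 shift=7
byte[1]=0xA9 cont=1 payload=0x29: acc |= 41<<7 -> completed=0 acc=5281 shift=14
byte[2]=0x4F cont=0 payload=0x4F: varint #1 complete (value=1299617); reset -> completed=1 acc=0 shift=0
byte[3]=0xFC cont=1 payload=0x7C: acc |= 124<<0 -> completed=1 acc=124 shift=7
byte[4]=0x6B cont=0 payload=0x6B: varint #2 complete (value=13820); reset -> completed=2 acc=0 shift=0
byte[5]=0xF3 cont=1 payload=0x73: acc |= 115<<0 -> completed=2 acc=115 shift=7
byte[6]=0xEE cont=1 payload=0x6E: acc |= 110<<7 -> completed=2 acc=14195 shift=14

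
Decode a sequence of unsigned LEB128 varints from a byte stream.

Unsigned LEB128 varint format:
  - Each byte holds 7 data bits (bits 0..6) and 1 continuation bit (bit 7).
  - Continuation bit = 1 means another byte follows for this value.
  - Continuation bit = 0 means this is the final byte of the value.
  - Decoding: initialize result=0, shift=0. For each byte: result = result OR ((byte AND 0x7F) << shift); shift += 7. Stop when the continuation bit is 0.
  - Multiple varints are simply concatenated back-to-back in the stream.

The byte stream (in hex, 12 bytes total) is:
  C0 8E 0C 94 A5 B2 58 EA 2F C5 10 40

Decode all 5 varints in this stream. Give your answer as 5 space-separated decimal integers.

  byte[0]=0xC0 cont=1 payload=0x40=64: acc |= 64<<0 -> acc=64 shift=7
  byte[1]=0x8E cont=1 payload=0x0E=14: acc |= 14<<7 -> acc=1856 shift=14
  byte[2]=0x0C cont=0 payload=0x0C=12: acc |= 12<<14 -> acc=198464 shift=21 [end]
Varint 1: bytes[0:3] = C0 8E 0C -> value 198464 (3 byte(s))
  byte[3]=0x94 cont=1 payload=0x14=20: acc |= 20<<0 -> acc=20 shift=7
  byte[4]=0xA5 cont=1 payload=0x25=37: acc |= 37<<7 -> acc=4756 shift=14
  byte[5]=0xB2 cont=1 payload=0x32=50: acc |= 50<<14 -> acc=823956 shift=21
  byte[6]=0x58 cont=0 payload=0x58=88: acc |= 88<<21 -> acc=185373332 shift=28 [end]
Varint 2: bytes[3:7] = 94 A5 B2 58 -> value 185373332 (4 byte(s))
  byte[7]=0xEA cont=1 payload=0x6A=106: acc |= 106<<0 -> acc=106 shift=7
  byte[8]=0x2F cont=0 payload=0x2F=47: acc |= 47<<7 -> acc=6122 shift=14 [end]
Varint 3: bytes[7:9] = EA 2F -> value 6122 (2 byte(s))
  byte[9]=0xC5 cont=1 payload=0x45=69: acc |= 69<<0 -> acc=69 shift=7
  byte[10]=0x10 cont=0 payload=0x10=16: acc |= 16<<7 -> acc=2117 shift=14 [end]
Varint 4: bytes[9:11] = C5 10 -> value 2117 (2 byte(s))
  byte[11]=0x40 cont=0 payload=0x40=64: acc |= 64<<0 -> acc=64 shift=7 [end]
Varint 5: bytes[11:12] = 40 -> value 64 (1 byte(s))

Answer: 198464 185373332 6122 2117 64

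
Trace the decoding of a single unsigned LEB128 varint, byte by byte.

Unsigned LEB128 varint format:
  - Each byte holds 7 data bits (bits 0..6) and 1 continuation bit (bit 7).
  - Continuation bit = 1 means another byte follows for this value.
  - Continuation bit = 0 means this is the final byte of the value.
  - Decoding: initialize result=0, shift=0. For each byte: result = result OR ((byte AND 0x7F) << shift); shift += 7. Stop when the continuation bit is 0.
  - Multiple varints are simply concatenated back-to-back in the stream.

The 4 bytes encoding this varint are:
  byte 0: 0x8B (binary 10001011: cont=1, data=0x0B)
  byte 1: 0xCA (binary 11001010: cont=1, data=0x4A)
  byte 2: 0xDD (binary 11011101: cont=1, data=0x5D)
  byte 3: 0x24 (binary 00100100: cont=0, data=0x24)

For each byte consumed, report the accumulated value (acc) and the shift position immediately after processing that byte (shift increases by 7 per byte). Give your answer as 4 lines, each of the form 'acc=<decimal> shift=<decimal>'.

Answer: acc=11 shift=7
acc=9483 shift=14
acc=1533195 shift=21
acc=77030667 shift=28

Derivation:
byte 0=0x8B: payload=0x0B=11, contrib = 11<<0 = 11; acc -> 11, shift -> 7
byte 1=0xCA: payload=0x4A=74, contrib = 74<<7 = 9472; acc -> 9483, shift -> 14
byte 2=0xDD: payload=0x5D=93, contrib = 93<<14 = 1523712; acc -> 1533195, shift -> 21
byte 3=0x24: payload=0x24=36, contrib = 36<<21 = 75497472; acc -> 77030667, shift -> 28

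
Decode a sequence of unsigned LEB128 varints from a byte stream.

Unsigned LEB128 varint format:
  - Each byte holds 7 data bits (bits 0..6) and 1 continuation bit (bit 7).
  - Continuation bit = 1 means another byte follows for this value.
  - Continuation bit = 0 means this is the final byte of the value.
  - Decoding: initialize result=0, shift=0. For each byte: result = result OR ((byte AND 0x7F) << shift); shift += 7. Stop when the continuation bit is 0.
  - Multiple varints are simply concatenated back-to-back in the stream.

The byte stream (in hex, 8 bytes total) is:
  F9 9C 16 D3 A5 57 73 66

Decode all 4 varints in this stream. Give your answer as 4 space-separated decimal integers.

  byte[0]=0xF9 cont=1 payload=0x79=121: acc |= 121<<0 -> acc=121 shift=7
  byte[1]=0x9C cont=1 payload=0x1C=28: acc |= 28<<7 -> acc=3705 shift=14
  byte[2]=0x16 cont=0 payload=0x16=22: acc |= 22<<14 -> acc=364153 shift=21 [end]
Varint 1: bytes[0:3] = F9 9C 16 -> value 364153 (3 byte(s))
  byte[3]=0xD3 cont=1 payload=0x53=83: acc |= 83<<0 -> acc=83 shift=7
  byte[4]=0xA5 cont=1 payload=0x25=37: acc |= 37<<7 -> acc=4819 shift=14
  byte[5]=0x57 cont=0 payload=0x57=87: acc |= 87<<14 -> acc=1430227 shift=21 [end]
Varint 2: bytes[3:6] = D3 A5 57 -> value 1430227 (3 byte(s))
  byte[6]=0x73 cont=0 payload=0x73=115: acc |= 115<<0 -> acc=115 shift=7 [end]
Varint 3: bytes[6:7] = 73 -> value 115 (1 byte(s))
  byte[7]=0x66 cont=0 payload=0x66=102: acc |= 102<<0 -> acc=102 shift=7 [end]
Varint 4: bytes[7:8] = 66 -> value 102 (1 byte(s))

Answer: 364153 1430227 115 102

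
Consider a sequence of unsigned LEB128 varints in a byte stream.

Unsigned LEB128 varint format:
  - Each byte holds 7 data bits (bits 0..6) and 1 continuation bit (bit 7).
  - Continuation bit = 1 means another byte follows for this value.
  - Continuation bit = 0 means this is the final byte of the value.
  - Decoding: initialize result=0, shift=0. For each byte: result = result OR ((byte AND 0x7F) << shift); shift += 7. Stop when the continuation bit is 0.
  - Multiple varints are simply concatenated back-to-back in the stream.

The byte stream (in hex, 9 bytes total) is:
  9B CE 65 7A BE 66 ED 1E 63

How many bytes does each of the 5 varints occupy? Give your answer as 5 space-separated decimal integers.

Answer: 3 1 2 2 1

Derivation:
  byte[0]=0x9B cont=1 payload=0x1B=27: acc |= 27<<0 -> acc=27 shift=7
  byte[1]=0xCE cont=1 payload=0x4E=78: acc |= 78<<7 -> acc=10011 shift=14
  byte[2]=0x65 cont=0 payload=0x65=101: acc |= 101<<14 -> acc=1664795 shift=21 [end]
Varint 1: bytes[0:3] = 9B CE 65 -> value 1664795 (3 byte(s))
  byte[3]=0x7A cont=0 payload=0x7A=122: acc |= 122<<0 -> acc=122 shift=7 [end]
Varint 2: bytes[3:4] = 7A -> value 122 (1 byte(s))
  byte[4]=0xBE cont=1 payload=0x3E=62: acc |= 62<<0 -> acc=62 shift=7
  byte[5]=0x66 cont=0 payload=0x66=102: acc |= 102<<7 -> acc=13118 shift=14 [end]
Varint 3: bytes[4:6] = BE 66 -> value 13118 (2 byte(s))
  byte[6]=0xED cont=1 payload=0x6D=109: acc |= 109<<0 -> acc=109 shift=7
  byte[7]=0x1E cont=0 payload=0x1E=30: acc |= 30<<7 -> acc=3949 shift=14 [end]
Varint 4: bytes[6:8] = ED 1E -> value 3949 (2 byte(s))
  byte[8]=0x63 cont=0 payload=0x63=99: acc |= 99<<0 -> acc=99 shift=7 [end]
Varint 5: bytes[8:9] = 63 -> value 99 (1 byte(s))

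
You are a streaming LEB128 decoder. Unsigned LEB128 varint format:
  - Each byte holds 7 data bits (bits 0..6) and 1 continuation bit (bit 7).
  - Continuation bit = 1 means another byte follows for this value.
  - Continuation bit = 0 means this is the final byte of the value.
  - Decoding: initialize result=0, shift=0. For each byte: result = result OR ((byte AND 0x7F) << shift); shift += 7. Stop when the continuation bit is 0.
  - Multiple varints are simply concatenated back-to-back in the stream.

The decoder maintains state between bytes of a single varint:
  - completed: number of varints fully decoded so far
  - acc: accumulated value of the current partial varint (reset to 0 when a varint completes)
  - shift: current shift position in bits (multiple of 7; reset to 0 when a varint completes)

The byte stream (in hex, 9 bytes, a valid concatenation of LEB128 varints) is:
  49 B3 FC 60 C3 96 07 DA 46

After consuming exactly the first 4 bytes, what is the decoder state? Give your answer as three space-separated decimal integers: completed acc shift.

byte[0]=0x49 cont=0 payload=0x49: varint #1 complete (value=73); reset -> completed=1 acc=0 shift=0
byte[1]=0xB3 cont=1 payload=0x33: acc |= 51<<0 -> completed=1 acc=51 shift=7
byte[2]=0xFC cont=1 payload=0x7C: acc |= 124<<7 -> completed=1 acc=15923 shift=14
byte[3]=0x60 cont=0 payload=0x60: varint #2 complete (value=1588787); reset -> completed=2 acc=0 shift=0

Answer: 2 0 0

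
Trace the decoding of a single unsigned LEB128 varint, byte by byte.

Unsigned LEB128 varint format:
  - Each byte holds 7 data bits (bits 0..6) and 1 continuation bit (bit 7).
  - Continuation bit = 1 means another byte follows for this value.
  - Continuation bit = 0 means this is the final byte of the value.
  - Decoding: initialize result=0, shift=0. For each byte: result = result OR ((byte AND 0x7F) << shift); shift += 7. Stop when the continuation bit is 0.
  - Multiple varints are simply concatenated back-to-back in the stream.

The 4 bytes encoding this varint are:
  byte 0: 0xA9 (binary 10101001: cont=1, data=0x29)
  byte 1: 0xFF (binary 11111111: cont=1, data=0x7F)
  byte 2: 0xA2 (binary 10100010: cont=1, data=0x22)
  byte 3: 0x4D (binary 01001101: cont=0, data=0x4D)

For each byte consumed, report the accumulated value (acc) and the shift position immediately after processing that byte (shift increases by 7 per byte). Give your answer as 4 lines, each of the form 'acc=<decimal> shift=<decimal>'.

Answer: acc=41 shift=7
acc=16297 shift=14
acc=573353 shift=21
acc=162054057 shift=28

Derivation:
byte 0=0xA9: payload=0x29=41, contrib = 41<<0 = 41; acc -> 41, shift -> 7
byte 1=0xFF: payload=0x7F=127, contrib = 127<<7 = 16256; acc -> 16297, shift -> 14
byte 2=0xA2: payload=0x22=34, contrib = 34<<14 = 557056; acc -> 573353, shift -> 21
byte 3=0x4D: payload=0x4D=77, contrib = 77<<21 = 161480704; acc -> 162054057, shift -> 28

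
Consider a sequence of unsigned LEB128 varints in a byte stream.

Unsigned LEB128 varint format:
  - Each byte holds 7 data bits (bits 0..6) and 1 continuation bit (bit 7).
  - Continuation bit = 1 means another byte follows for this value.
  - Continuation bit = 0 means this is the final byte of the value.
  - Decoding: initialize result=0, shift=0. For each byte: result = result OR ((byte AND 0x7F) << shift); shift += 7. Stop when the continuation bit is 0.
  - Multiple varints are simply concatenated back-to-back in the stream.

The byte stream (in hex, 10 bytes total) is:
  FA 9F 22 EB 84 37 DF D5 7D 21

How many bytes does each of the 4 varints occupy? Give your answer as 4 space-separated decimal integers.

  byte[0]=0xFA cont=1 payload=0x7A=122: acc |= 122<<0 -> acc=122 shift=7
  byte[1]=0x9F cont=1 payload=0x1F=31: acc |= 31<<7 -> acc=4090 shift=14
  byte[2]=0x22 cont=0 payload=0x22=34: acc |= 34<<14 -> acc=561146 shift=21 [end]
Varint 1: bytes[0:3] = FA 9F 22 -> value 561146 (3 byte(s))
  byte[3]=0xEB cont=1 payload=0x6B=107: acc |= 107<<0 -> acc=107 shift=7
  byte[4]=0x84 cont=1 payload=0x04=4: acc |= 4<<7 -> acc=619 shift=14
  byte[5]=0x37 cont=0 payload=0x37=55: acc |= 55<<14 -> acc=901739 shift=21 [end]
Varint 2: bytes[3:6] = EB 84 37 -> value 901739 (3 byte(s))
  byte[6]=0xDF cont=1 payload=0x5F=95: acc |= 95<<0 -> acc=95 shift=7
  byte[7]=0xD5 cont=1 payload=0x55=85: acc |= 85<<7 -> acc=10975 shift=14
  byte[8]=0x7D cont=0 payload=0x7D=125: acc |= 125<<14 -> acc=2058975 shift=21 [end]
Varint 3: bytes[6:9] = DF D5 7D -> value 2058975 (3 byte(s))
  byte[9]=0x21 cont=0 payload=0x21=33: acc |= 33<<0 -> acc=33 shift=7 [end]
Varint 4: bytes[9:10] = 21 -> value 33 (1 byte(s))

Answer: 3 3 3 1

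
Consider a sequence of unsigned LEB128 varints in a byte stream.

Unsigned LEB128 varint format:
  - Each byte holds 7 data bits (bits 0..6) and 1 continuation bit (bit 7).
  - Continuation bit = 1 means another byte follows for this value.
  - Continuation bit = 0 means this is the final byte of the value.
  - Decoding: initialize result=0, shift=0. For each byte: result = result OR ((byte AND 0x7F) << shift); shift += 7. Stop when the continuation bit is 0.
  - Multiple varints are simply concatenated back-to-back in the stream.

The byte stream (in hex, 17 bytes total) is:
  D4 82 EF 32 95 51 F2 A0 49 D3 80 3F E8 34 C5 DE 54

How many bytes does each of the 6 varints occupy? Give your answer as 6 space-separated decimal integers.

Answer: 4 2 3 3 2 3

Derivation:
  byte[0]=0xD4 cont=1 payload=0x54=84: acc |= 84<<0 -> acc=84 shift=7
  byte[1]=0x82 cont=1 payload=0x02=2: acc |= 2<<7 -> acc=340 shift=14
  byte[2]=0xEF cont=1 payload=0x6F=111: acc |= 111<<14 -> acc=1818964 shift=21
  byte[3]=0x32 cont=0 payload=0x32=50: acc |= 50<<21 -> acc=106676564 shift=28 [end]
Varint 1: bytes[0:4] = D4 82 EF 32 -> value 106676564 (4 byte(s))
  byte[4]=0x95 cont=1 payload=0x15=21: acc |= 21<<0 -> acc=21 shift=7
  byte[5]=0x51 cont=0 payload=0x51=81: acc |= 81<<7 -> acc=10389 shift=14 [end]
Varint 2: bytes[4:6] = 95 51 -> value 10389 (2 byte(s))
  byte[6]=0xF2 cont=1 payload=0x72=114: acc |= 114<<0 -> acc=114 shift=7
  byte[7]=0xA0 cont=1 payload=0x20=32: acc |= 32<<7 -> acc=4210 shift=14
  byte[8]=0x49 cont=0 payload=0x49=73: acc |= 73<<14 -> acc=1200242 shift=21 [end]
Varint 3: bytes[6:9] = F2 A0 49 -> value 1200242 (3 byte(s))
  byte[9]=0xD3 cont=1 payload=0x53=83: acc |= 83<<0 -> acc=83 shift=7
  byte[10]=0x80 cont=1 payload=0x00=0: acc |= 0<<7 -> acc=83 shift=14
  byte[11]=0x3F cont=0 payload=0x3F=63: acc |= 63<<14 -> acc=1032275 shift=21 [end]
Varint 4: bytes[9:12] = D3 80 3F -> value 1032275 (3 byte(s))
  byte[12]=0xE8 cont=1 payload=0x68=104: acc |= 104<<0 -> acc=104 shift=7
  byte[13]=0x34 cont=0 payload=0x34=52: acc |= 52<<7 -> acc=6760 shift=14 [end]
Varint 5: bytes[12:14] = E8 34 -> value 6760 (2 byte(s))
  byte[14]=0xC5 cont=1 payload=0x45=69: acc |= 69<<0 -> acc=69 shift=7
  byte[15]=0xDE cont=1 payload=0x5E=94: acc |= 94<<7 -> acc=12101 shift=14
  byte[16]=0x54 cont=0 payload=0x54=84: acc |= 84<<14 -> acc=1388357 shift=21 [end]
Varint 6: bytes[14:17] = C5 DE 54 -> value 1388357 (3 byte(s))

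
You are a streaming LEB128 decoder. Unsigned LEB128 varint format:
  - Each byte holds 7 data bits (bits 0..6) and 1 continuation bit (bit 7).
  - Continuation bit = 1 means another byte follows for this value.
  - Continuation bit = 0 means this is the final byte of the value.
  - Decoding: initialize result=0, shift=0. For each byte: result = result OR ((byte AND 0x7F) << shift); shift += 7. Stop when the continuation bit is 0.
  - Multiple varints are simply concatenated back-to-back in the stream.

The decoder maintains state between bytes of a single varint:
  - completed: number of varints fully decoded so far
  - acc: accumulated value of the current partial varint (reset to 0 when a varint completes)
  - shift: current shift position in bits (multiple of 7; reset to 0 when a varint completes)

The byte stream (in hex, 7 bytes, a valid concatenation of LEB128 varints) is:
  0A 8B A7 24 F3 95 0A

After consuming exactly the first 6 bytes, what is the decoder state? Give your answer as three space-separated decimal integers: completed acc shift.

Answer: 2 2803 14

Derivation:
byte[0]=0x0A cont=0 payload=0x0A: varint #1 complete (value=10); reset -> completed=1 acc=0 shift=0
byte[1]=0x8B cont=1 payload=0x0B: acc |= 11<<0 -> completed=1 acc=11 shift=7
byte[2]=0xA7 cont=1 payload=0x27: acc |= 39<<7 -> completed=1 acc=5003 shift=14
byte[3]=0x24 cont=0 payload=0x24: varint #2 complete (value=594827); reset -> completed=2 acc=0 shift=0
byte[4]=0xF3 cont=1 payload=0x73: acc |= 115<<0 -> completed=2 acc=115 shift=7
byte[5]=0x95 cont=1 payload=0x15: acc |= 21<<7 -> completed=2 acc=2803 shift=14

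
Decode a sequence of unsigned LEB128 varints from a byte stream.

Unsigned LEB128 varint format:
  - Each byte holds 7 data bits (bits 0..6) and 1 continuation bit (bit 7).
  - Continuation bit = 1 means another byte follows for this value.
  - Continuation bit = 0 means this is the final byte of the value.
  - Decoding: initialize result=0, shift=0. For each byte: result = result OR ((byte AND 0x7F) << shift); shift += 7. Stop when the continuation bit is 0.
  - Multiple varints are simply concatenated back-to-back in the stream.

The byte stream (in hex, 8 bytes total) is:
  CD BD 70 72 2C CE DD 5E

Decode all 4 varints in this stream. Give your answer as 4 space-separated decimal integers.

  byte[0]=0xCD cont=1 payload=0x4D=77: acc |= 77<<0 -> acc=77 shift=7
  byte[1]=0xBD cont=1 payload=0x3D=61: acc |= 61<<7 -> acc=7885 shift=14
  byte[2]=0x70 cont=0 payload=0x70=112: acc |= 112<<14 -> acc=1842893 shift=21 [end]
Varint 1: bytes[0:3] = CD BD 70 -> value 1842893 (3 byte(s))
  byte[3]=0x72 cont=0 payload=0x72=114: acc |= 114<<0 -> acc=114 shift=7 [end]
Varint 2: bytes[3:4] = 72 -> value 114 (1 byte(s))
  byte[4]=0x2C cont=0 payload=0x2C=44: acc |= 44<<0 -> acc=44 shift=7 [end]
Varint 3: bytes[4:5] = 2C -> value 44 (1 byte(s))
  byte[5]=0xCE cont=1 payload=0x4E=78: acc |= 78<<0 -> acc=78 shift=7
  byte[6]=0xDD cont=1 payload=0x5D=93: acc |= 93<<7 -> acc=11982 shift=14
  byte[7]=0x5E cont=0 payload=0x5E=94: acc |= 94<<14 -> acc=1552078 shift=21 [end]
Varint 4: bytes[5:8] = CE DD 5E -> value 1552078 (3 byte(s))

Answer: 1842893 114 44 1552078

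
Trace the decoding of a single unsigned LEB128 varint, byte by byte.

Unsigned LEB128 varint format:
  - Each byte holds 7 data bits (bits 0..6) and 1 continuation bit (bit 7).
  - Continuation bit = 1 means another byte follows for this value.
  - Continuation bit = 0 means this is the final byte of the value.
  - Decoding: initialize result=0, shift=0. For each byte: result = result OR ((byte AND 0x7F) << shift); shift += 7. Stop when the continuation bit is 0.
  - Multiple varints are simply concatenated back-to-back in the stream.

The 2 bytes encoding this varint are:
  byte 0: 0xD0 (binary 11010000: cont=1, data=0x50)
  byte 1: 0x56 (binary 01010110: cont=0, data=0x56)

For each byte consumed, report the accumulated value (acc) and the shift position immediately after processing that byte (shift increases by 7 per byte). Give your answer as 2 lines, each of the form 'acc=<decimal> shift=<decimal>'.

byte 0=0xD0: payload=0x50=80, contrib = 80<<0 = 80; acc -> 80, shift -> 7
byte 1=0x56: payload=0x56=86, contrib = 86<<7 = 11008; acc -> 11088, shift -> 14

Answer: acc=80 shift=7
acc=11088 shift=14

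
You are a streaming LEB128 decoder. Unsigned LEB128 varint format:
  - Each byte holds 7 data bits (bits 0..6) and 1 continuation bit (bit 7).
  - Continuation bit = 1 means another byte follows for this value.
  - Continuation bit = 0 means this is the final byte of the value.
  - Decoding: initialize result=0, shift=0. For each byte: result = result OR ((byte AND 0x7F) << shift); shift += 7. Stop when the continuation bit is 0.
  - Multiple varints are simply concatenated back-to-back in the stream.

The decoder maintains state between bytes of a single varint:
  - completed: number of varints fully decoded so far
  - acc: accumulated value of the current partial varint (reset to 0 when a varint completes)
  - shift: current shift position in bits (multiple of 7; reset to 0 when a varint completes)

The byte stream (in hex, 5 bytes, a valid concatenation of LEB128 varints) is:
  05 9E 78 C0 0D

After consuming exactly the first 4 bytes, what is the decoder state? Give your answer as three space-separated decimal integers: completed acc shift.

Answer: 2 64 7

Derivation:
byte[0]=0x05 cont=0 payload=0x05: varint #1 complete (value=5); reset -> completed=1 acc=0 shift=0
byte[1]=0x9E cont=1 payload=0x1E: acc |= 30<<0 -> completed=1 acc=30 shift=7
byte[2]=0x78 cont=0 payload=0x78: varint #2 complete (value=15390); reset -> completed=2 acc=0 shift=0
byte[3]=0xC0 cont=1 payload=0x40: acc |= 64<<0 -> completed=2 acc=64 shift=7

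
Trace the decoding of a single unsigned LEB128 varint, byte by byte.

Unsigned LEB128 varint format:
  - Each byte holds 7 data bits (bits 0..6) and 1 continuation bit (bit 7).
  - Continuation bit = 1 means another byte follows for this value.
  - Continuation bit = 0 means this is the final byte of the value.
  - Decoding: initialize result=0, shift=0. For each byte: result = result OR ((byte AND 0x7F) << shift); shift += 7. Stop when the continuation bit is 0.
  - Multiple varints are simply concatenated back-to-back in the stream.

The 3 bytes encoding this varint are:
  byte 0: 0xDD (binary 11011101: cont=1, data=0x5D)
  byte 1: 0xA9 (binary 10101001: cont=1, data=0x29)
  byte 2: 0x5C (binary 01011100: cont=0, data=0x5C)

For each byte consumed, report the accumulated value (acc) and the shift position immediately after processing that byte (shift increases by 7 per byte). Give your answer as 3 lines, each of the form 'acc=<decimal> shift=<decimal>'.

byte 0=0xDD: payload=0x5D=93, contrib = 93<<0 = 93; acc -> 93, shift -> 7
byte 1=0xA9: payload=0x29=41, contrib = 41<<7 = 5248; acc -> 5341, shift -> 14
byte 2=0x5C: payload=0x5C=92, contrib = 92<<14 = 1507328; acc -> 1512669, shift -> 21

Answer: acc=93 shift=7
acc=5341 shift=14
acc=1512669 shift=21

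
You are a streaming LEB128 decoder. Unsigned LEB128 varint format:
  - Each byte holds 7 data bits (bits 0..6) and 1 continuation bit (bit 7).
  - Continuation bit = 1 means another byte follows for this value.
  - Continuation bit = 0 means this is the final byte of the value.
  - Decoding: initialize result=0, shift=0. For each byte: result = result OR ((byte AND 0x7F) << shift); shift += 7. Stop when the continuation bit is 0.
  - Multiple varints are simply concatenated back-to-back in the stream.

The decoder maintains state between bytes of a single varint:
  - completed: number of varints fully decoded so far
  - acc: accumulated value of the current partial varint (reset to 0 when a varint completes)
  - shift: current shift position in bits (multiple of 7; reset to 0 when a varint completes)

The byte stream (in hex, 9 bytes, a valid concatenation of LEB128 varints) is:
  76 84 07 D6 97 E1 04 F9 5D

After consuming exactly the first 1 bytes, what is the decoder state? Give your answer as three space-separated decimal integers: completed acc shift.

byte[0]=0x76 cont=0 payload=0x76: varint #1 complete (value=118); reset -> completed=1 acc=0 shift=0

Answer: 1 0 0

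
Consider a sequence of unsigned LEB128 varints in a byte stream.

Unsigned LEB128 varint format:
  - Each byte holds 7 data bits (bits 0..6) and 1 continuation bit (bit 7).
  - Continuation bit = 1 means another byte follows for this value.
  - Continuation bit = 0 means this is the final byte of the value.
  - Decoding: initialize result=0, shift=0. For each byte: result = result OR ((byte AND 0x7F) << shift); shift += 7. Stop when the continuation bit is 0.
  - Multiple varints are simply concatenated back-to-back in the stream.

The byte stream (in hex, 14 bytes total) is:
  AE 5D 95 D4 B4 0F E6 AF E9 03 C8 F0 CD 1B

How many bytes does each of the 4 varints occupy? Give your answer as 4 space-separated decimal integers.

Answer: 2 4 4 4

Derivation:
  byte[0]=0xAE cont=1 payload=0x2E=46: acc |= 46<<0 -> acc=46 shift=7
  byte[1]=0x5D cont=0 payload=0x5D=93: acc |= 93<<7 -> acc=11950 shift=14 [end]
Varint 1: bytes[0:2] = AE 5D -> value 11950 (2 byte(s))
  byte[2]=0x95 cont=1 payload=0x15=21: acc |= 21<<0 -> acc=21 shift=7
  byte[3]=0xD4 cont=1 payload=0x54=84: acc |= 84<<7 -> acc=10773 shift=14
  byte[4]=0xB4 cont=1 payload=0x34=52: acc |= 52<<14 -> acc=862741 shift=21
  byte[5]=0x0F cont=0 payload=0x0F=15: acc |= 15<<21 -> acc=32320021 shift=28 [end]
Varint 2: bytes[2:6] = 95 D4 B4 0F -> value 32320021 (4 byte(s))
  byte[6]=0xE6 cont=1 payload=0x66=102: acc |= 102<<0 -> acc=102 shift=7
  byte[7]=0xAF cont=1 payload=0x2F=47: acc |= 47<<7 -> acc=6118 shift=14
  byte[8]=0xE9 cont=1 payload=0x69=105: acc |= 105<<14 -> acc=1726438 shift=21
  byte[9]=0x03 cont=0 payload=0x03=3: acc |= 3<<21 -> acc=8017894 shift=28 [end]
Varint 3: bytes[6:10] = E6 AF E9 03 -> value 8017894 (4 byte(s))
  byte[10]=0xC8 cont=1 payload=0x48=72: acc |= 72<<0 -> acc=72 shift=7
  byte[11]=0xF0 cont=1 payload=0x70=112: acc |= 112<<7 -> acc=14408 shift=14
  byte[12]=0xCD cont=1 payload=0x4D=77: acc |= 77<<14 -> acc=1275976 shift=21
  byte[13]=0x1B cont=0 payload=0x1B=27: acc |= 27<<21 -> acc=57899080 shift=28 [end]
Varint 4: bytes[10:14] = C8 F0 CD 1B -> value 57899080 (4 byte(s))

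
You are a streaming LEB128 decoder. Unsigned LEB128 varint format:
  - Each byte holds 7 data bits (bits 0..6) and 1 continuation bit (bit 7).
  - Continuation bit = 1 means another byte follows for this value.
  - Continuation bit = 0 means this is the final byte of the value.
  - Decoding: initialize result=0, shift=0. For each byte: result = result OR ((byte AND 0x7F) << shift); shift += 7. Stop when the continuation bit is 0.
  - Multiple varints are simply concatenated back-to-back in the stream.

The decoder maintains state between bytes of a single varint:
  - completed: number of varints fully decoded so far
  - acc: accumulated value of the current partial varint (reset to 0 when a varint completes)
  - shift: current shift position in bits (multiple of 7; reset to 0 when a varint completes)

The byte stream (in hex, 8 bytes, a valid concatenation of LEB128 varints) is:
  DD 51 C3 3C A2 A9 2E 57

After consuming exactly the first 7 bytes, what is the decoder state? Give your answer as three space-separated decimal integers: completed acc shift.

byte[0]=0xDD cont=1 payload=0x5D: acc |= 93<<0 -> completed=0 acc=93 shift=7
byte[1]=0x51 cont=0 payload=0x51: varint #1 complete (value=10461); reset -> completed=1 acc=0 shift=0
byte[2]=0xC3 cont=1 payload=0x43: acc |= 67<<0 -> completed=1 acc=67 shift=7
byte[3]=0x3C cont=0 payload=0x3C: varint #2 complete (value=7747); reset -> completed=2 acc=0 shift=0
byte[4]=0xA2 cont=1 payload=0x22: acc |= 34<<0 -> completed=2 acc=34 shift=7
byte[5]=0xA9 cont=1 payload=0x29: acc |= 41<<7 -> completed=2 acc=5282 shift=14
byte[6]=0x2E cont=0 payload=0x2E: varint #3 complete (value=758946); reset -> completed=3 acc=0 shift=0

Answer: 3 0 0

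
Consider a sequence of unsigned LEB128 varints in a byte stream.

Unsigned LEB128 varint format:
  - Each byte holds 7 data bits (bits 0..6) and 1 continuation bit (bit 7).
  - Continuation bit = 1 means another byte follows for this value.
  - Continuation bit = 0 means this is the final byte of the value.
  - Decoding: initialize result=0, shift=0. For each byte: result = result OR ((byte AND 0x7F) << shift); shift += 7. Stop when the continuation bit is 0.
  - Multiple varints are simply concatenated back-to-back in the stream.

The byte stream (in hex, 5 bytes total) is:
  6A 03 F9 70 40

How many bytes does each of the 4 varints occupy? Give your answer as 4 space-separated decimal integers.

  byte[0]=0x6A cont=0 payload=0x6A=106: acc |= 106<<0 -> acc=106 shift=7 [end]
Varint 1: bytes[0:1] = 6A -> value 106 (1 byte(s))
  byte[1]=0x03 cont=0 payload=0x03=3: acc |= 3<<0 -> acc=3 shift=7 [end]
Varint 2: bytes[1:2] = 03 -> value 3 (1 byte(s))
  byte[2]=0xF9 cont=1 payload=0x79=121: acc |= 121<<0 -> acc=121 shift=7
  byte[3]=0x70 cont=0 payload=0x70=112: acc |= 112<<7 -> acc=14457 shift=14 [end]
Varint 3: bytes[2:4] = F9 70 -> value 14457 (2 byte(s))
  byte[4]=0x40 cont=0 payload=0x40=64: acc |= 64<<0 -> acc=64 shift=7 [end]
Varint 4: bytes[4:5] = 40 -> value 64 (1 byte(s))

Answer: 1 1 2 1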